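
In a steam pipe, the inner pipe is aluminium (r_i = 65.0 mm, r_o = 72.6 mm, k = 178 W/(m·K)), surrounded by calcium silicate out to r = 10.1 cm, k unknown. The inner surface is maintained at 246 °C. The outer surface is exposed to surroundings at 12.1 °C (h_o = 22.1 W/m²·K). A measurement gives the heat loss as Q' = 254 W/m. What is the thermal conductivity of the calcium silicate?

ΣR = ΔT/Q' = |246 − 12.1|/254 = 0.9209 m·K/W
Known resistances:
  R'_aluminium = ln(0.0726/0.0650)/(2πk) = 0.1106/(2π·178) = 9.887×10^-5 m·K/W
  R'_conv,out = 1/(2πr h) = 1/(2π·0.101·22.1) = 0.07130 m·K/W
R_calcium silicate = ΣR − ΣR_known = 0.9209 − 0.07140 = 0.8495 m·K/W
ln(r₂/r₁)/(2πk) = 0.8495 ⇒ k = 0.3302/(2π·0.8495) = 0.0619 W/m·K

k = 0.0619 W/m·K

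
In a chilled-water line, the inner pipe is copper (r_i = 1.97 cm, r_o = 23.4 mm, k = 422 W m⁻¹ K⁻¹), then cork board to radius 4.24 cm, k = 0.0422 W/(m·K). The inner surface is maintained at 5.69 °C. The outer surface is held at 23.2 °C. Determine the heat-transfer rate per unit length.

Q' = 7.81 W/m

Treat each layer as a resistance in series:
  R'_copper = ln(0.0234/0.0197)/(2πk) = 0.1721/(2π·422) = 6.491×10^-5 m·K/W
  R'_cork board = ln(0.0424/0.0234)/(2πk) = 0.5944/(2π·0.0422) = 2.242 m·K/W
ΣR = 6.491×10^-5 + 2.242 = 2.242 m·K/W
Q' = ΔT/ΣR = (5.69 °C − 23.2 °C)/2.242 = -7.81 W/m
(Negative Q' ⇒ heat flows inward; heat gain = 7.81 W/m.)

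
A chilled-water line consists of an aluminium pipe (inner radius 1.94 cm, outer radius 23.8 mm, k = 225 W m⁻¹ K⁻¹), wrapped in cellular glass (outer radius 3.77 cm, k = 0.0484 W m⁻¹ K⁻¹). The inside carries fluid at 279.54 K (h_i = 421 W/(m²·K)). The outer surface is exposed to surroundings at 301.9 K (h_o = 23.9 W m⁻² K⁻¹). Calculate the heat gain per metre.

Series thermal resistances, inner to outer:
  R'_conv,in = 1/(2πr h) = 1/(2π·0.0194·421) = 0.01949 m·K/W
  R'_aluminium = ln(0.0238/0.0194)/(2πk) = 0.2044/(2π·225) = 1.446×10^-4 m·K/W
  R'_cellular glass = ln(0.0377/0.0238)/(2πk) = 0.4600/(2π·0.0484) = 1.513 m·K/W
  R'_conv,out = 1/(2πr h) = 1/(2π·0.0377·23.9) = 0.1766 m·K/W
ΣR = 0.01949 + 1.446×10^-4 + 1.513 + 0.1766 = 1.709 m·K/W
Q' = ΔT/ΣR = (279.54 K − 301.9 K)/1.709 = -13.1 W/m
(Negative Q' ⇒ heat flows inward; heat gain = 13.1 W/m.)

Q' = 13.1 W/m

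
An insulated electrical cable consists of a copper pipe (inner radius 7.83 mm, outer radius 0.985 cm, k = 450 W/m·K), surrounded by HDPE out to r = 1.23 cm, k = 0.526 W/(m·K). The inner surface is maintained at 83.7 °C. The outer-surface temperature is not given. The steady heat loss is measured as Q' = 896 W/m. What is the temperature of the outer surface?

T_out = 23.4 °C

Sum the resistances:
  R'_copper = ln(0.00985/0.00783)/(2πk) = 0.2295/(2π·450) = 8.117×10^-5 m·K/W
  R'_HDPE = ln(0.0123/0.00985)/(2πk) = 0.2221/(2π·0.526) = 0.06721 m·K/W
ΣR = 0.06729 m·K/W
ΔT = Q'·ΣR = 896 × 0.06729 = 60.29 K
Heat flows outward, so T_out = T_in − ΔT = 83.7 − 60.29 = 23.4 °C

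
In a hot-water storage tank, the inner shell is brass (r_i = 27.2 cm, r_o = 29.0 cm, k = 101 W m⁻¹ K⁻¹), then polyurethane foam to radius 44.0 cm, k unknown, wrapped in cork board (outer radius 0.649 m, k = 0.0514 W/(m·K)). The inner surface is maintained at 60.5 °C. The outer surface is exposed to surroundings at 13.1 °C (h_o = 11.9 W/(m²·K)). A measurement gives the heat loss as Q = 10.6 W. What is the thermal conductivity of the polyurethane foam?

ΣR = ΔT/Q = |60.5 − 13.1|/10.6 = 4.472 K/W
Known resistances:
  R_brass = (1/0.272 − 1/0.290)/(4πk) = 0.2282/(4π·101) = 1.798×10^-4 K/W
  R_cork board = (1/0.440 − 1/0.649)/(4πk) = 0.7319/(4π·0.0514) = 1.133 K/W
  R_conv,out = 1/(4πr²h) = 1/(4π·0.649²·11.9) = 0.01588 K/W
R_polyurethane foam = ΣR − ΣR_known = 4.472 − 1.149 = 3.323 K/W
(1/r₁−1/r₂)/(4πk) = 3.323 ⇒ k = 1.176/(4π·3.323) = 0.0282 W/m·K

k = 0.0282 W/m·K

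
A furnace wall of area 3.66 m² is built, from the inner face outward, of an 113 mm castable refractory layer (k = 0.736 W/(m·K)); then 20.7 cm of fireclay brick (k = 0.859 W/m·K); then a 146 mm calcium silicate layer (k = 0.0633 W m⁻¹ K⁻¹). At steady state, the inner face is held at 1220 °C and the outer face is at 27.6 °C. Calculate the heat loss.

Series thermal resistances, inner to outer:
  R_castable refractory = L/(kA) = 0.113/(0.736·3.66) = 0.04195 K/W
  R_fireclay brick = L/(kA) = 0.207/(0.859·3.66) = 0.06584 K/W
  R_calcium silicate = L/(kA) = 0.146/(0.0633·3.66) = 0.6302 K/W
ΣR = 0.04195 + 0.06584 + 0.6302 = 0.7380 K/W
Q = ΔT/ΣR = (1220 °C − 27.6 °C)/0.7380 = 1620 W

Q = 1620 W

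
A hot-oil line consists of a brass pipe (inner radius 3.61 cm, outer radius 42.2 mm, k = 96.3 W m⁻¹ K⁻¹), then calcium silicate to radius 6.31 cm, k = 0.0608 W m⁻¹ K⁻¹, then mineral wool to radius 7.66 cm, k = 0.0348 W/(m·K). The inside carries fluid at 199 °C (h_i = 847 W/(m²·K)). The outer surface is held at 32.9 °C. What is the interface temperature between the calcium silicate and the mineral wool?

T = 109 °C

Resistance network (inner→outer):
  R'_conv,in = 1/(2πr h) = 1/(2π·0.0361·847) = 0.005205 m·K/W
  R'_brass = ln(0.0422/0.0361)/(2πk) = 0.1561/(2π·96.3) = 2.580×10^-4 m·K/W
  R'_calcium silicate = ln(0.0631/0.0422)/(2πk) = 0.4023/(2π·0.0608) = 1.053 m·K/W
  R'_mineral wool = ln(0.0766/0.0631)/(2πk) = 0.1939/(2π·0.0348) = 0.8867 m·K/W
ΣR = 0.005205 + 2.580×10^-4 + 1.053 + 0.8867 = 1.945 m·K/W
Q' = ΔT/ΣR = (199 °C − 32.9 °C)/1.945 = 85.40 W/m
From the inner boundary to the calcium silicate/mineral wool interface, ΣR_partial = 1.058 m·K/W.
T_interface = T_in − Q'·ΣR_partial = 199 °C − (85.40)(1.058) = 109 °C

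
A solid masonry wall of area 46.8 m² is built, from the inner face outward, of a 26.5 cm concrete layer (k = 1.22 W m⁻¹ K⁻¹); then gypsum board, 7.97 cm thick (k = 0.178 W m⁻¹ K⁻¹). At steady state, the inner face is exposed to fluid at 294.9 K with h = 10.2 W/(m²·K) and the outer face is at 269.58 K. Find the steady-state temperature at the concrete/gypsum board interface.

Resistance network (inner→outer):
  R_conv,in = 1/(hA) = 1/(10.2·46.8) = 0.002095 K/W
  R_concrete = L/(kA) = 0.265/(1.22·46.8) = 0.004641 K/W
  R_gypsum board = L/(kA) = 0.0797/(0.178·46.8) = 0.009567 K/W
ΣR = 0.002095 + 0.004641 + 0.009567 = 0.01630 K/W
Q = ΔT/ΣR = (294.9 K − 269.58 K)/0.01630 = 1553 W
From the inner boundary to the concrete/gypsum board interface, ΣR_partial = 0.006736 K/W.
T_interface = T_in − Q·ΣR_partial = 294.9 K − (1553)(0.006736) = 284.4 K

T = 284.4 K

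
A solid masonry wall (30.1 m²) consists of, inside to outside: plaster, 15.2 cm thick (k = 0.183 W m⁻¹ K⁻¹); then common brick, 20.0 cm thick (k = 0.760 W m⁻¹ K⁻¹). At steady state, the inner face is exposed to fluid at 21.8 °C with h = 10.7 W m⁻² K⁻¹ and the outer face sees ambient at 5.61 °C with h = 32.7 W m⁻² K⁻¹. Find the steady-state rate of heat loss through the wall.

Q = 400 W

Resistance network (inner→outer):
  R_conv,in = 1/(hA) = 1/(10.7·30.1) = 0.003105 K/W
  R_plaster = L/(kA) = 0.152/(0.183·30.1) = 0.02759 K/W
  R_common brick = L/(kA) = 0.200/(0.760·30.1) = 0.008743 K/W
  R_conv,out = 1/(hA) = 1/(32.7·30.1) = 0.001016 K/W
ΣR = 0.003105 + 0.02759 + 0.008743 + 0.001016 = 0.04045 K/W
Q = ΔT/ΣR = (21.8 °C − 5.61 °C)/0.04045 = 400 W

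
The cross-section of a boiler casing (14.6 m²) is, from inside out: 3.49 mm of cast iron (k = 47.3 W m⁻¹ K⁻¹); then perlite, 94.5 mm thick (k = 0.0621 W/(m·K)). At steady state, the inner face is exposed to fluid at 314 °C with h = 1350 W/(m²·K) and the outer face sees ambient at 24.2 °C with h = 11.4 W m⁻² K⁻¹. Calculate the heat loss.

Series thermal resistances, inner to outer:
  R_conv,in = 1/(hA) = 1/(1350·14.6) = 5.074×10^-5 K/W
  R_cast iron = L/(kA) = 0.00349/(47.3·14.6) = 5.054×10^-6 K/W
  R_perlite = L/(kA) = 0.0945/(0.0621·14.6) = 0.1042 K/W
  R_conv,out = 1/(hA) = 1/(11.4·14.6) = 0.006008 K/W
ΣR = 5.074×10^-5 + 5.054×10^-6 + 0.1042 + 0.006008 = 0.1103 K/W
Q = ΔT/ΣR = (314 °C − 24.2 °C)/0.1103 = 2630 W

Q = 2630 W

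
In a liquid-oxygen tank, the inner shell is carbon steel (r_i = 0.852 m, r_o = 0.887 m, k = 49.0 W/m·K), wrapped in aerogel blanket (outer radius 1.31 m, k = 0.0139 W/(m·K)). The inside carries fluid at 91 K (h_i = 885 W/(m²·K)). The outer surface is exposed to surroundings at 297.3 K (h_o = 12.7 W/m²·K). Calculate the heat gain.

Treat each layer as a resistance in series:
  R_conv,in = 1/(4πr²h) = 1/(4π·0.852²·885) = 1.239×10^-4 K/W
  R_carbon steel = (1/0.852 − 1/0.887)/(4πk) = 0.04631/(4π·49.0) = 7.521×10^-5 K/W
  R_aerogel blanket = (1/0.887 − 1/1.31)/(4πk) = 0.3640/(4π·0.0139) = 2.084 K/W
  R_conv,out = 1/(4πr²h) = 1/(4π·1.31²·12.7) = 0.003651 K/W
ΣR = 1.239×10^-4 + 7.521×10^-5 + 2.084 + 0.003651 = 2.088 K/W
Q = ΔT/ΣR = (91 K − 297.3 K)/2.088 = -98.8 W
(Negative Q ⇒ heat flows inward; heat gain = 98.8 W.)

Q = 98.8 W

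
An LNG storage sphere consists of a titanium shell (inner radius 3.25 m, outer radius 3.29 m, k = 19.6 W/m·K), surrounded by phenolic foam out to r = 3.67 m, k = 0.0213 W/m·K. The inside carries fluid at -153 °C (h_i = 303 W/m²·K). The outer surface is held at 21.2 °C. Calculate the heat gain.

Series thermal resistances, inner to outer:
  R_conv,in = 1/(4πr²h) = 1/(4π·3.25²·303) = 2.486×10^-5 K/W
  R_titanium = (1/3.25 − 1/3.29)/(4πk) = 0.003741/(4π·19.6) = 1.519×10^-5 K/W
  R_phenolic foam = (1/3.29 − 1/3.67)/(4πk) = 0.03147/(4π·0.0213) = 0.1176 K/W
ΣR = 2.486×10^-5 + 1.519×10^-5 + 0.1176 = 0.1176 K/W
Q = ΔT/ΣR = (-153 °C − 21.2 °C)/0.1176 = -1480 W
(Negative Q ⇒ heat flows inward; heat gain = 1480 W.)

Q = 1480 W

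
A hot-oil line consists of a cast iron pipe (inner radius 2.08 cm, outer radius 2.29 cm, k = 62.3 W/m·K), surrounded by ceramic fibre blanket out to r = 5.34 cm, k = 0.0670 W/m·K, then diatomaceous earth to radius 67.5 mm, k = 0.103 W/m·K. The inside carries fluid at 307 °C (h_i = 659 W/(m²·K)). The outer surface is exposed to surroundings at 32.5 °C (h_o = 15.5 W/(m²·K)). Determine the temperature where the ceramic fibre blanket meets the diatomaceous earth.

Treat each layer as a resistance in series:
  R'_conv,in = 1/(2πr h) = 1/(2π·0.0208·659) = 0.01161 m·K/W
  R'_cast iron = ln(0.0229/0.0208)/(2πk) = 0.09618/(2π·62.3) = 2.457×10^-4 m·K/W
  R'_ceramic fibre blanket = ln(0.0534/0.0229)/(2πk) = 0.8467/(2π·0.0670) = 2.011 m·K/W
  R'_diatomaceous earth = ln(0.0675/0.0534)/(2πk) = 0.2343/(2π·0.103) = 0.3621 m·K/W
  R'_conv,out = 1/(2πr h) = 1/(2π·0.0675·15.5) = 0.1521 m·K/W
ΣR = 0.01161 + 2.457×10^-4 + 2.011 + 0.3621 + 0.1521 = 2.537 m·K/W
Q' = ΔT/ΣR = (307 °C − 32.5 °C)/2.537 = 108.2 W/m
From the inner boundary to the ceramic fibre blanket/diatomaceous earth interface, ΣR_partial = 2.023 m·K/W.
T_interface = T_in − Q'·ΣR_partial = 307 °C − (108.2)(2.023) = 88.1 °C

T = 88.1 °C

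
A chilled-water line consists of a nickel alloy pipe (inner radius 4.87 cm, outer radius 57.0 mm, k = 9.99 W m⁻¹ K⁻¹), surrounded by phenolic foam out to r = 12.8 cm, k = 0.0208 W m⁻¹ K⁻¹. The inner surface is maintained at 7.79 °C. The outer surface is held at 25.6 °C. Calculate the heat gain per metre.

Q' = 2.88 W/m

Resistance network (inner→outer):
  R'_nickel alloy = ln(0.0570/0.0487)/(2πk) = 0.1574/(2π·9.99) = 0.002507 m·K/W
  R'_phenolic foam = ln(0.128/0.0570)/(2πk) = 0.8090/(2π·0.0208) = 6.190 m·K/W
ΣR = 0.002507 + 6.190 = 6.193 m·K/W
Q' = ΔT/ΣR = (7.79 °C − 25.6 °C)/6.193 = -2.88 W/m
(Negative Q' ⇒ heat flows inward; heat gain = 2.88 W/m.)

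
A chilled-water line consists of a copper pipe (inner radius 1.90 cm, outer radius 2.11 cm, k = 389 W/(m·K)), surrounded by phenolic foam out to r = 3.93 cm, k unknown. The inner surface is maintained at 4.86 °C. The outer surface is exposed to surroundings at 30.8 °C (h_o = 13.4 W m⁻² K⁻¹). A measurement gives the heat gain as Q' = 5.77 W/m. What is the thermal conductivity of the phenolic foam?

ΣR = ΔT/Q' = |4.86 − 30.8|/5.77 = 4.496 m·K/W
Known resistances:
  R'_copper = ln(0.0211/0.0190)/(2πk) = 0.1048/(2π·389) = 4.289×10^-5 m·K/W
  R'_conv,out = 1/(2πr h) = 1/(2π·0.0393·13.4) = 0.3022 m·K/W
R_phenolic foam = ΣR − ΣR_known = 4.496 − 0.3022 = 4.194 m·K/W
ln(r₂/r₁)/(2πk) = 4.194 ⇒ k = 0.6220/(2π·4.194) = 0.0236 W/m·K

k = 0.0236 W/m·K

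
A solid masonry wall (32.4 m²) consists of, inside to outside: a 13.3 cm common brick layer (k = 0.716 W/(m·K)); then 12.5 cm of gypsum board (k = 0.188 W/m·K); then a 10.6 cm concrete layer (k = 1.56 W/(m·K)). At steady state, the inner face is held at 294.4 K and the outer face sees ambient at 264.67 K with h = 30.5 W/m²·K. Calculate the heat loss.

Resistance network (inner→outer):
  R_common brick = L/(kA) = 0.133/(0.716·32.4) = 0.005733 K/W
  R_gypsum board = L/(kA) = 0.125/(0.188·32.4) = 0.02052 K/W
  R_concrete = L/(kA) = 0.106/(1.56·32.4) = 0.002097 K/W
  R_conv,out = 1/(hA) = 1/(30.5·32.4) = 0.001012 K/W
ΣR = 0.005733 + 0.02052 + 0.002097 + 0.001012 = 0.02936 K/W
Q = ΔT/ΣR = (294.4 K − 264.67 K)/0.02936 = 1010 W

Q = 1010 W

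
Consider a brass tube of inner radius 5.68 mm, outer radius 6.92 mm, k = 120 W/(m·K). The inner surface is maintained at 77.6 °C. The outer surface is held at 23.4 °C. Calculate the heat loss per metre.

Q' = 2πk·ΔT/ln(r₂/r₁) = 2π × 120 × 54.2 / ln(0.00692/0.00568) = 2.07×10^5 W/m

Q' = 2.07×10^5 W/m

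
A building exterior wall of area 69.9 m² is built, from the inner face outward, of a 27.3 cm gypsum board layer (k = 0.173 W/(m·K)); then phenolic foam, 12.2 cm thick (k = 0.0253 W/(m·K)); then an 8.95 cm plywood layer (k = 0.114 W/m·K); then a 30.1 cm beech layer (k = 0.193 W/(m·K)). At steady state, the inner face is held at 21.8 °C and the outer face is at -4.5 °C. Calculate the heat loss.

Resistance network (inner→outer):
  R_gypsum board = L/(kA) = 0.273/(0.173·69.9) = 0.02258 K/W
  R_phenolic foam = L/(kA) = 0.122/(0.0253·69.9) = 0.06899 K/W
  R_plywood = L/(kA) = 0.0895/(0.114·69.9) = 0.01123 K/W
  R_beech = L/(kA) = 0.301/(0.193·69.9) = 0.02231 K/W
ΣR = 0.02258 + 0.06899 + 0.01123 + 0.02231 = 0.1251 K/W
Q = ΔT/ΣR = (21.8 °C − -4.5 °C)/0.1251 = 210 W

Q = 210 W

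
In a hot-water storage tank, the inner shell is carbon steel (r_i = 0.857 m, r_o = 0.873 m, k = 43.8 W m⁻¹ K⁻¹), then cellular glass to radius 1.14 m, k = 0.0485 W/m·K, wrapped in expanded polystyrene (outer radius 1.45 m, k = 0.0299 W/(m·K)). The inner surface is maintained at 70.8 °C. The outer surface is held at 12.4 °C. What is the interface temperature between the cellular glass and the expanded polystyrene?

Treat each layer as a resistance in series:
  R_carbon steel = (1/0.857 − 1/0.873)/(4πk) = 0.02139/(4π·43.8) = 3.885×10^-5 K/W
  R_cellular glass = (1/0.873 − 1/1.14)/(4πk) = 0.2683/(4π·0.0485) = 0.4402 K/W
  R_expanded polystyrene = (1/1.14 − 1/1.45)/(4πk) = 0.1875/(4π·0.0299) = 0.4991 K/W
ΣR = 3.885×10^-5 + 0.4402 + 0.4991 = 0.9393 K/W
Q = ΔT/ΣR = (70.8 °C − 12.4 °C)/0.9393 = 62.17 W
From the inner boundary to the cellular glass/expanded polystyrene interface, ΣR_partial = 0.4402 K/W.
T_interface = T_in − Q·ΣR_partial = 70.8 °C − (62.17)(0.4402) = 43.4 °C

T = 43.4 °C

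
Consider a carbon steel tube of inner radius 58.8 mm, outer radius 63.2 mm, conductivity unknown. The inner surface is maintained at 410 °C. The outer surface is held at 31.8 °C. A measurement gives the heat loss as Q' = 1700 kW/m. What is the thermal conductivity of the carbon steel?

ΣR = ΔT/Q' = |410 − 31.8|/1.70×10^6 = 2.225×10^-4 m·K/W
ln(r₂/r₁)/(2πk) = 2.225×10^-4 ⇒ k = 0.07216/(2π·2.225×10^-4) = 51.6 W/m·K

k = 51.6 W/m·K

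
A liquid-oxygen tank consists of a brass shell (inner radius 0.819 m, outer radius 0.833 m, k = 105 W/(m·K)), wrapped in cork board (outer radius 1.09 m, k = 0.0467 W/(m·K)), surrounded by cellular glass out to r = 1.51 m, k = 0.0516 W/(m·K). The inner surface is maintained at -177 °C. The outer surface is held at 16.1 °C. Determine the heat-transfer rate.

Resistance network (inner→outer):
  R_brass = (1/0.819 − 1/0.833)/(4πk) = 0.02052/(4π·105) = 1.555×10^-5 K/W
  R_cork board = (1/0.833 − 1/1.09)/(4πk) = 0.2830/(4π·0.0467) = 0.4823 K/W
  R_cellular glass = (1/1.09 − 1/1.51)/(4πk) = 0.2552/(4π·0.0516) = 0.3935 K/W
ΣR = 1.555×10^-5 + 0.4823 + 0.3935 = 0.8758 K/W
Q = ΔT/ΣR = (-177 °C − 16.1 °C)/0.8758 = -220 W
(Negative Q ⇒ heat flows inward; heat gain = 220 W.)

Q = 220 W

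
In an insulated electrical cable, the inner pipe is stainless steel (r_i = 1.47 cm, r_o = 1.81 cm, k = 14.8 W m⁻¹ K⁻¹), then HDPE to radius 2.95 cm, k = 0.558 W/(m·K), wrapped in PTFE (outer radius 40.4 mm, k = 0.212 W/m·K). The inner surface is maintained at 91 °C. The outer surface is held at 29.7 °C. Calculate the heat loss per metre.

Treat each layer as a resistance in series:
  R'_stainless steel = ln(0.0181/0.0147)/(2πk) = 0.2081/(2π·14.8) = 0.002237 m·K/W
  R'_HDPE = ln(0.0295/0.0181)/(2πk) = 0.4885/(2π·0.558) = 0.1393 m·K/W
  R'_PTFE = ln(0.0404/0.0295)/(2πk) = 0.3144/(2π·0.212) = 0.2361 m·K/W
ΣR = 0.002237 + 0.1393 + 0.2361 = 0.3776 m·K/W
Q' = ΔT/ΣR = (91 °C − 29.7 °C)/0.3776 = 162 W/m

Q' = 162 W/m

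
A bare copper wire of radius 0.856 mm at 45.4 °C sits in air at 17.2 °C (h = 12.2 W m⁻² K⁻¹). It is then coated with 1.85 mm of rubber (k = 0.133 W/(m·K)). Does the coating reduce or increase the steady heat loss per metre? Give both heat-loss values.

increases: 1.85 → 4.55 W/m

Critical radius for a cylinder: r_cr = k/h = 0.0109 m = 1.09 cm.
Outer radius after coating: r₂ = 8.56×10^-4 + 0.00185 = 0.002706 m.
Since r₁ < r_cr and r₂ ≤ r_cr, the coating moves toward the maximum at r_cr — heat loss rises.
Bare: R = 1/(2πr₁h) = 15.24 m·K/W; Q = 28.2/15.24 = 1.85 W/m.
Coated: R = R_cond + R_conv = 6.198 m·K/W; Q = 28.2/6.198 = 4.55 W/m.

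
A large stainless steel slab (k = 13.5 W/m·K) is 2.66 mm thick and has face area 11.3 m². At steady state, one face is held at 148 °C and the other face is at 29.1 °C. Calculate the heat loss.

Q = 6.82×10^6 W

Q = kA·ΔT/L = 13.5 × 11.3 × |148 °C − 29.1 °C| / 0.00266 = 6.82×10^6 W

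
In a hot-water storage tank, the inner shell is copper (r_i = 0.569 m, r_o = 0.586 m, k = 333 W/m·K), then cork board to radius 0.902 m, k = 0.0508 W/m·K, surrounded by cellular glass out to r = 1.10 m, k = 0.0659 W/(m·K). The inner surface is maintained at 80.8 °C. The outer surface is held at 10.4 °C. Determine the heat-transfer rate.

Treat each layer as a resistance in series:
  R_copper = (1/0.569 − 1/0.586)/(4πk) = 0.05098/(4π·333) = 1.218×10^-5 K/W
  R_cork board = (1/0.586 − 1/0.902)/(4πk) = 0.5978/(4π·0.0508) = 0.9365 K/W
  R_cellular glass = (1/0.902 − 1/1.10)/(4πk) = 0.1996/(4π·0.0659) = 0.2410 K/W
ΣR = 1.218×10^-5 + 0.9365 + 0.2410 = 1.178 K/W
Q = ΔT/ΣR = (80.8 °C − 10.4 °C)/1.178 = 59.8 W

Q = 59.8 W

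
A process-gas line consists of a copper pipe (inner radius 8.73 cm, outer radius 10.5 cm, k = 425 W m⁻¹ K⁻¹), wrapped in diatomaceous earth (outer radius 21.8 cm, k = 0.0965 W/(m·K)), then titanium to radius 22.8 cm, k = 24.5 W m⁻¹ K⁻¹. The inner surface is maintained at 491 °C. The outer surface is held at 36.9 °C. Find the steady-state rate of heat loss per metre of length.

Treat each layer as a resistance in series:
  R'_copper = ln(0.105/0.0873)/(2πk) = 0.1846/(2π·425) = 6.913×10^-5 m·K/W
  R'_diatomaceous earth = ln(0.218/0.105)/(2πk) = 0.7305/(2π·0.0965) = 1.205 m·K/W
  R'_titanium = ln(0.228/0.218)/(2πk) = 0.04485/(2π·24.5) = 2.914×10^-4 m·K/W
ΣR = 6.913×10^-5 + 1.205 + 2.914×10^-4 = 1.205 m·K/W
Q' = ΔT/ΣR = (491 °C − 36.9 °C)/1.205 = 377 W/m

Q' = 377 W/m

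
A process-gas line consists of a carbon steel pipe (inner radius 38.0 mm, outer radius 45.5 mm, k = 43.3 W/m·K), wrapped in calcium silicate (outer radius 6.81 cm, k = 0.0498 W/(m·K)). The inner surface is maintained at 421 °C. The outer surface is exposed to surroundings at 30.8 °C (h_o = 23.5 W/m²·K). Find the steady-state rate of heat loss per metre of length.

Treat each layer as a resistance in series:
  R'_carbon steel = ln(0.0455/0.0380)/(2πk) = 0.1801/(2π·43.3) = 6.621×10^-4 m·K/W
  R'_calcium silicate = ln(0.0681/0.0455)/(2πk) = 0.4033/(2π·0.0498) = 1.289 m·K/W
  R'_conv,out = 1/(2πr h) = 1/(2π·0.0681·23.5) = 0.09945 m·K/W
ΣR = 6.621×10^-4 + 1.289 + 0.09945 = 1.389 m·K/W
Q' = ΔT/ΣR = (421 °C − 30.8 °C)/1.389 = 281 W/m

Q' = 281 W/m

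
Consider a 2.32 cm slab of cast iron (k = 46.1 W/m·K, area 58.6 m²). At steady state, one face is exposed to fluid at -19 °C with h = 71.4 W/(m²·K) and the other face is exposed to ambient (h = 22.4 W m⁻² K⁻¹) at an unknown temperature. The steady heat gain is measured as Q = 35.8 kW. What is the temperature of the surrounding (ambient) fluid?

Series resistances:
  R_conv,in = 1/(hA) = 1/(71.4·58.6) = 2.390×10^-4 K/W
  R_cast iron = L/(kA) = 0.0232/(46.1·58.6) = 8.588×10^-6 K/W
  R_conv,out = 1/(hA) = 1/(22.4·58.6) = 7.618×10^-4 K/W
ΣR = 0.001009 K/W
ΔT = Q·ΣR = 35800 × 0.001009 = 36.12 K
Heat flows inward, so T_out = T_in + ΔT = -19 + 36.12 = 17.1 °C

T_out = 17.1 °C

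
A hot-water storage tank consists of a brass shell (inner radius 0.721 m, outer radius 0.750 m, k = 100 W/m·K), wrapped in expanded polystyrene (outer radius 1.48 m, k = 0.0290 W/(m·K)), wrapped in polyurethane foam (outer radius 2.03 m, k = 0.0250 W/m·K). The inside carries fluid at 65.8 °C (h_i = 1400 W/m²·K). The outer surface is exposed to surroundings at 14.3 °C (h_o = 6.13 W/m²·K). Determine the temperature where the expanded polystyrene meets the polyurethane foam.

T = 26.9 °C

Series thermal resistances, inner to outer:
  R_conv,in = 1/(4πr²h) = 1/(4π·0.721²·1400) = 1.093×10^-4 K/W
  R_brass = (1/0.721 − 1/0.750)/(4πk) = 0.05363/(4π·100) = 4.268×10^-5 K/W
  R_expanded polystyrene = (1/0.750 − 1/1.48)/(4πk) = 0.6577/(4π·0.0290) = 1.805 K/W
  R_polyurethane foam = (1/1.48 − 1/2.03)/(4πk) = 0.1831/(4π·0.0250) = 0.5827 K/W
  R_conv,out = 1/(4πr²h) = 1/(4π·2.03²·6.13) = 0.003150 K/W
ΣR = 1.093×10^-4 + 4.268×10^-5 + 1.805 + 0.5827 + 0.003150 = 2.391 K/W
Q = ΔT/ΣR = (65.8 °C − 14.3 °C)/2.391 = 21.54 W
From the inner boundary to the expanded polystyrene/polyurethane foam interface, ΣR_partial = 1.805 K/W.
T_interface = T_in − Q·ΣR_partial = 65.8 °C − (21.54)(1.805) = 26.9 °C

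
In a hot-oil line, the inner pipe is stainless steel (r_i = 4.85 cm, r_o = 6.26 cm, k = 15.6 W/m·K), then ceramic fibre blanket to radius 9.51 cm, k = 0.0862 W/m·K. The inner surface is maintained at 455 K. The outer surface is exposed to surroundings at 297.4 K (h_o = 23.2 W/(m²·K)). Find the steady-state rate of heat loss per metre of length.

Q' = 186 W/m

Series thermal resistances, inner to outer:
  R'_stainless steel = ln(0.0626/0.0485)/(2πk) = 0.2552/(2π·15.6) = 0.002604 m·K/W
  R'_ceramic fibre blanket = ln(0.0951/0.0626)/(2πk) = 0.4182/(2π·0.0862) = 0.7721 m·K/W
  R'_conv,out = 1/(2πr h) = 1/(2π·0.0951·23.2) = 0.07214 m·K/W
ΣR = 0.002604 + 0.7721 + 0.07214 = 0.8468 m·K/W
Q' = ΔT/ΣR = (455 K − 297.4 K)/0.8468 = 186 W/m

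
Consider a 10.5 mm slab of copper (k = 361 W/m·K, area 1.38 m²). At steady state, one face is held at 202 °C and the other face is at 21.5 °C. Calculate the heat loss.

Q = 8560 kW

Q = kA·ΔT/L = 361 × 1.38 × |202 °C − 21.5 °C| / 0.0105 = 8.56×10^6 W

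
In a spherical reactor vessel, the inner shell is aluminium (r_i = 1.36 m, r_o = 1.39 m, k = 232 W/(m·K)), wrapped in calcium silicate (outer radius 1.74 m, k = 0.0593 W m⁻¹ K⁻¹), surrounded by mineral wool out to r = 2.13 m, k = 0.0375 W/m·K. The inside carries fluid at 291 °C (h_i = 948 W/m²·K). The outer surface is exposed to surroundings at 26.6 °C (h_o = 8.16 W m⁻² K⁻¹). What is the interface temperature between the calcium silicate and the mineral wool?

Resistance network (inner→outer):
  R_conv,in = 1/(4πr²h) = 1/(4π·1.36²·948) = 4.538×10^-5 K/W
  R_aluminium = (1/1.36 − 1/1.39)/(4πk) = 0.01587/(4π·232) = 5.443×10^-6 K/W
  R_calcium silicate = (1/1.39 − 1/1.74)/(4πk) = 0.1447/(4π·0.0593) = 0.1942 K/W
  R_mineral wool = (1/1.74 − 1/2.13)/(4πk) = 0.1052/(4π·0.0375) = 0.2233 K/W
  R_conv,out = 1/(4πr²h) = 1/(4π·2.13²·8.16) = 0.002150 K/W
ΣR = 4.538×10^-5 + 5.443×10^-6 + 0.1942 + 0.2233 + 0.002150 = 0.4197 K/W
Q = ΔT/ΣR = (291 °C − 26.6 °C)/0.4197 = 630.0 W
From the inner boundary to the calcium silicate/mineral wool interface, ΣR_partial = 0.1943 K/W.
T_interface = T_in − Q·ΣR_partial = 291 °C − (630.0)(0.1943) = 169 °C

T = 169 °C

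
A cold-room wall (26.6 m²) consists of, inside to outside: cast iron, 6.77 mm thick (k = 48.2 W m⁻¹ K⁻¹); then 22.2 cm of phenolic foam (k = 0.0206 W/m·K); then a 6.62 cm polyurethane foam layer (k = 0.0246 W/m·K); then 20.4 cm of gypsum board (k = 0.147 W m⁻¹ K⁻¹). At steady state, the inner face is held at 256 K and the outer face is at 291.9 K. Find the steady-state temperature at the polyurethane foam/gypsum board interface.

T = 288.5 K

Treat each layer as a resistance in series:
  R_cast iron = L/(kA) = 0.00677/(48.2·26.6) = 5.280×10^-6 K/W
  R_phenolic foam = L/(kA) = 0.222/(0.0206·26.6) = 0.4051 K/W
  R_polyurethane foam = L/(kA) = 0.0662/(0.0246·26.6) = 0.1012 K/W
  R_gypsum board = L/(kA) = 0.204/(0.147·26.6) = 0.05217 K/W
ΣR = 5.280×10^-6 + 0.4051 + 0.1012 + 0.05217 = 0.5585 K/W
Q = ΔT/ΣR = (256 K − 291.9 K)/0.5585 = -64.28 W
From the inner boundary to the polyurethane foam/gypsum board interface, ΣR_partial = 0.5063 K/W.
T_interface = T_in − Q·ΣR_partial = 256 K − (-64.28)(0.5063) = 288.5 K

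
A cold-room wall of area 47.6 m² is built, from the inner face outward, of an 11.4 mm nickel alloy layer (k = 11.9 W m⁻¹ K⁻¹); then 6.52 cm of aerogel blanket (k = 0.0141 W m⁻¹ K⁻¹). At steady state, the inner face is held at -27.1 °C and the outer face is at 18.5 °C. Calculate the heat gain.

Resistance network (inner→outer):
  R_nickel alloy = L/(kA) = 0.0114/(11.9·47.6) = 2.013×10^-5 K/W
  R_aerogel blanket = L/(kA) = 0.0652/(0.0141·47.6) = 0.09715 K/W
ΣR = 2.013×10^-5 + 0.09715 = 0.09717 K/W
Q = ΔT/ΣR = (-27.1 °C − 18.5 °C)/0.09717 = -469 W
(Negative Q ⇒ heat flows inward; heat gain = 469 W.)

Q = 469 W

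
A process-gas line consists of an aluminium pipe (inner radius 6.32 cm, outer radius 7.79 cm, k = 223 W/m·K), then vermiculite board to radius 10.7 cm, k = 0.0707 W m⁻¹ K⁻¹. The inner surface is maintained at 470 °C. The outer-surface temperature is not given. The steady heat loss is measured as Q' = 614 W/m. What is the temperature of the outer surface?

Sum the resistances:
  R'_aluminium = ln(0.0779/0.0632)/(2πk) = 0.2091/(2π·223) = 1.492×10^-4 m·K/W
  R'_vermiculite board = ln(0.107/0.0779)/(2πk) = 0.3174/(2π·0.0707) = 0.7145 m·K/W
ΣR = 0.7147 m·K/W
ΔT = Q'·ΣR = 614 × 0.7147 = 438.8 K
Heat flows outward, so T_out = T_in − ΔT = 470 − 438.8 = 31.2 °C

T_out = 31.2 °C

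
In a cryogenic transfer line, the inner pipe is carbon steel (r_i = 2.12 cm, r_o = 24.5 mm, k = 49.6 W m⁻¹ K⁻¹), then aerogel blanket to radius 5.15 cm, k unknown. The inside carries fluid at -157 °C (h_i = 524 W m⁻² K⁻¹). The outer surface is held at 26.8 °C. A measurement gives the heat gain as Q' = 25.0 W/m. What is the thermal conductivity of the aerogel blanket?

ΣR = ΔT/Q' = |-157 − 26.8|/25.0 = 7.352 m·K/W
Known resistances:
  R'_conv,in = 1/(2πr h) = 1/(2π·0.0212·524) = 0.01433 m·K/W
  R'_carbon steel = ln(0.0245/0.0212)/(2πk) = 0.1447/(2π·49.6) = 4.642×10^-4 m·K/W
R_aerogel blanket = ΣR − ΣR_known = 7.352 − 0.01479 = 7.337 m·K/W
ln(r₂/r₁)/(2πk) = 7.337 ⇒ k = 0.7429/(2π·7.337) = 0.0161 W/m·K

k = 0.0161 W/m·K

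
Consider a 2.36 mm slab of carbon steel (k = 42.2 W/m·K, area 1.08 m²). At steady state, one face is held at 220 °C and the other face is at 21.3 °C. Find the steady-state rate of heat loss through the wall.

Q = 3.84×10^6 W

Q = kA·ΔT/L = 42.2 × 1.08 × |220 °C − 21.3 °C| / 0.00236 = 3.84×10^6 W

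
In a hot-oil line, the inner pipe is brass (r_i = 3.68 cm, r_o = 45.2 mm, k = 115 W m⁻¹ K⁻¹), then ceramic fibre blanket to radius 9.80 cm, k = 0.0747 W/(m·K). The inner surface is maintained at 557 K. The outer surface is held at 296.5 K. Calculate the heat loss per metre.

Q' = 158 W/m

Treat each layer as a resistance in series:
  R'_brass = ln(0.0452/0.0368)/(2πk) = 0.2056/(2π·115) = 2.845×10^-4 m·K/W
  R'_ceramic fibre blanket = ln(0.0980/0.0452)/(2πk) = 0.7739/(2π·0.0747) = 1.649 m·K/W
ΣR = 2.845×10^-4 + 1.649 = 1.649 m·K/W
Q' = ΔT/ΣR = (557 K − 296.5 K)/1.649 = 158 W/m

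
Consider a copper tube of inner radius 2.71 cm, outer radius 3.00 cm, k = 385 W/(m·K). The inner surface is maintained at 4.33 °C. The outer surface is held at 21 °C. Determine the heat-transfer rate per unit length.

Q' = 2πk·ΔT/ln(r₂/r₁) = 2π × 385 × 16.67 / ln(0.0300/0.0271) = 3.97×10^5 W/m

Q' = 3.97×10^5 W/m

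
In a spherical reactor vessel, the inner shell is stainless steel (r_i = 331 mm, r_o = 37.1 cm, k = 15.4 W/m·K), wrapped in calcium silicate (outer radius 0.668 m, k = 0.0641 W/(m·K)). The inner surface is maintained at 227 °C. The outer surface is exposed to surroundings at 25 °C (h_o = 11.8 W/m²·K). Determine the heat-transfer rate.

Q = 134 W

Treat each layer as a resistance in series:
  R_stainless steel = (1/0.331 − 1/0.371)/(4πk) = 0.3257/(4π·15.4) = 0.001683 K/W
  R_calcium silicate = (1/0.371 − 1/0.668)/(4πk) = 1.198/(4π·0.0641) = 1.488 K/W
  R_conv,out = 1/(4πr²h) = 1/(4π·0.668²·11.8) = 0.01511 K/W
ΣR = 0.001683 + 1.488 + 0.01511 = 1.505 K/W
Q = ΔT/ΣR = (227 °C − 25 °C)/1.505 = 134 W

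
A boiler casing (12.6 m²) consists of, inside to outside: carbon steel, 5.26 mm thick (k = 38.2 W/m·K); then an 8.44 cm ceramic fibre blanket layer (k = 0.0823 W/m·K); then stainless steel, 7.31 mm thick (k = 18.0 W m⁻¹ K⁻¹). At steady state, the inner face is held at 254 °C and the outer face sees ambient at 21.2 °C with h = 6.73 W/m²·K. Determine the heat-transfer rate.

Q = 2.50 kW

Treat each layer as a resistance in series:
  R_carbon steel = L/(kA) = 0.00526/(38.2·12.6) = 1.093×10^-5 K/W
  R_ceramic fibre blanket = L/(kA) = 0.0844/(0.0823·12.6) = 0.08139 K/W
  R_stainless steel = L/(kA) = 0.00731/(18.0·12.6) = 3.223×10^-5 K/W
  R_conv,out = 1/(hA) = 1/(6.73·12.6) = 0.01179 K/W
ΣR = 1.093×10^-5 + 0.08139 + 3.223×10^-5 + 0.01179 = 0.09322 K/W
Q = ΔT/ΣR = (254 °C − 21.2 °C)/0.09322 = 2500 W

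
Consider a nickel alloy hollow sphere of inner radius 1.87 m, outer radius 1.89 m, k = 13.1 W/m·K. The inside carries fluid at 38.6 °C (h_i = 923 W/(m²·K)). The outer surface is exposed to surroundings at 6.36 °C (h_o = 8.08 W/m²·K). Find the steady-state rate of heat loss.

Q = 11.4 kW

Resistance network (inner→outer):
  R_conv,in = 1/(4πr²h) = 1/(4π·1.87²·923) = 2.466×10^-5 K/W
  R_nickel alloy = (1/1.87 − 1/1.89)/(4πk) = 0.005659/(4π·13.1) = 3.438×10^-5 K/W
  R_conv,out = 1/(4πr²h) = 1/(4π·1.89²·8.08) = 0.002757 K/W
ΣR = 2.466×10^-5 + 3.438×10^-5 + 0.002757 = 0.002816 K/W
Q = ΔT/ΣR = (38.6 °C − 6.36 °C)/0.002816 = 11400 W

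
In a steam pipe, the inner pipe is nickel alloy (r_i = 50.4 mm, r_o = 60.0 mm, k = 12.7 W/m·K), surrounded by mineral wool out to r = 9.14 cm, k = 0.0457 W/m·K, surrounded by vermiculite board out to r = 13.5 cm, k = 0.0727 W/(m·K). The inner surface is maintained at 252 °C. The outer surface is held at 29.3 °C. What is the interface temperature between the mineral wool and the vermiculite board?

Resistance network (inner→outer):
  R'_nickel alloy = ln(0.0600/0.0504)/(2πk) = 0.1744/(2π·12.7) = 0.002185 m·K/W
  R'_mineral wool = ln(0.0914/0.0600)/(2πk) = 0.4209/(2π·0.0457) = 1.466 m·K/W
  R'_vermiculite board = ln(0.135/0.0914)/(2πk) = 0.3900/(2π·0.0727) = 0.8539 m·K/W
ΣR = 0.002185 + 1.466 + 0.8539 = 2.322 m·K/W
Q' = ΔT/ΣR = (252 °C − 29.3 °C)/2.322 = 95.91 W/m
From the inner boundary to the mineral wool/vermiculite board interface, ΣR_partial = 1.468 m·K/W.
T_interface = T_in − Q'·ΣR_partial = 252 °C − (95.91)(1.468) = 111 °C

T = 111 °C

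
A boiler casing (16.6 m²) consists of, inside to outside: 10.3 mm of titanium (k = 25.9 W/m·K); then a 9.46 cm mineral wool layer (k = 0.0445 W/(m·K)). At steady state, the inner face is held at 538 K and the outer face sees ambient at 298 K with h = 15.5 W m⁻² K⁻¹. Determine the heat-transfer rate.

Q = 1820 W

Series thermal resistances, inner to outer:
  R_titanium = L/(kA) = 0.0103/(25.9·16.6) = 2.396×10^-5 K/W
  R_mineral wool = L/(kA) = 0.0946/(0.0445·16.6) = 0.1281 K/W
  R_conv,out = 1/(hA) = 1/(15.5·16.6) = 0.003887 K/W
ΣR = 2.396×10^-5 + 0.1281 + 0.003887 = 0.1320 K/W
Q = ΔT/ΣR = (538 K − 298 K)/0.1320 = 1820 W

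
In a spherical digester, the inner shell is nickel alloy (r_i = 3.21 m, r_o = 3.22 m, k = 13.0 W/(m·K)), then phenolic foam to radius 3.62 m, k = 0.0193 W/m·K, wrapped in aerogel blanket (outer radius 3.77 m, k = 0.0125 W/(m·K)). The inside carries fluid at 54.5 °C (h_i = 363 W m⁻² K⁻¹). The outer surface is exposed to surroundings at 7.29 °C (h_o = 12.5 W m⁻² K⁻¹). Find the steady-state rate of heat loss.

Q = 223 W

Resistance network (inner→outer):
  R_conv,in = 1/(4πr²h) = 1/(4π·3.21²·363) = 2.128×10^-5 K/W
  R_nickel alloy = (1/3.21 − 1/3.22)/(4πk) = 9.675×10^-4/(4π·13.0) = 5.922×10^-6 K/W
  R_phenolic foam = (1/3.22 − 1/3.62)/(4πk) = 0.03432/(4π·0.0193) = 0.1415 K/W
  R_aerogel blanket = (1/3.62 − 1/3.77)/(4πk) = 0.01099/(4π·0.0125) = 0.06997 K/W
  R_conv,out = 1/(4πr²h) = 1/(4π·3.77²·12.5) = 4.479×10^-4 K/W
ΣR = 2.128×10^-5 + 5.922×10^-6 + 0.1415 + 0.06997 + 4.479×10^-4 = 0.2119 K/W
Q = ΔT/ΣR = (54.5 °C − 7.29 °C)/0.2119 = 223 W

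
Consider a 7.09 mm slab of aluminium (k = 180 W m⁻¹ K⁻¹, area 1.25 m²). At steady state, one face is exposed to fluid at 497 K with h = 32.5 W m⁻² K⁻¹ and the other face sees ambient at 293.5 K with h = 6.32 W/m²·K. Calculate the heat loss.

Series thermal resistances, inner to outer:
  R_conv,in = 1/(hA) = 1/(32.5·1.25) = 0.02462 K/W
  R_aluminium = L/(kA) = 0.00709/(180·1.25) = 3.151×10^-5 K/W
  R_conv,out = 1/(hA) = 1/(6.32·1.25) = 0.1266 K/W
ΣR = 0.02462 + 3.151×10^-5 + 0.1266 = 0.1513 K/W
Q = ΔT/ΣR = (497 K − 293.5 K)/0.1513 = 1350 W

Q = 1350 W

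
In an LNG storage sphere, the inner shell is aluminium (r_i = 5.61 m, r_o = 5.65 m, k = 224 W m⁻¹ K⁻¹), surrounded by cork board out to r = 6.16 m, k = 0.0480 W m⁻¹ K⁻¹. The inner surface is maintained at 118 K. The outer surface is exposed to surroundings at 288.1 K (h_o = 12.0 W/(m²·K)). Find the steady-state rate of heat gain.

Treat each layer as a resistance in series:
  R_aluminium = (1/5.61 − 1/5.65)/(4πk) = 0.001262/(4π·224) = 4.483×10^-7 K/W
  R_cork board = (1/5.65 − 1/6.16)/(4πk) = 0.01465/(4π·0.0480) = 0.02429 K/W
  R_conv,out = 1/(4πr²h) = 1/(4π·6.16²·12.0) = 1.748×10^-4 K/W
ΣR = 4.483×10^-7 + 0.02429 + 1.748×10^-4 = 0.02447 K/W
Q = ΔT/ΣR = (118 K − 288.1 K)/0.02447 = -6950 W
(Negative Q ⇒ heat flows inward; heat gain = 6950 W.)

Q = 6950 W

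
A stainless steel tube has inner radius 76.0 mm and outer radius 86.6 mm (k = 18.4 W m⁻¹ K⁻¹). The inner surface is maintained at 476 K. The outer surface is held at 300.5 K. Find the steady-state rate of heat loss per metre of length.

Q' = 2πk·ΔT/ln(r₂/r₁) = 2π × 18.4 × 175.5 / ln(0.0866/0.0760) = 1.55×10^5 W/m

Q' = 155 kW/m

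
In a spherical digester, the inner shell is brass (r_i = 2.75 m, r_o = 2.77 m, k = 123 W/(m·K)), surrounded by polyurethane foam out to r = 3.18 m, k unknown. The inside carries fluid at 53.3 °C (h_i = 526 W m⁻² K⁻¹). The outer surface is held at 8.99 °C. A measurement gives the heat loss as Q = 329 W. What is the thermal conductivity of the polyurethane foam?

k = 0.0275 W/m·K

ΣR = ΔT/Q = |53.3 − 8.99|/329 = 0.1347 K/W
Known resistances:
  R_conv,in = 1/(4πr²h) = 1/(4π·2.75²·526) = 2.001×10^-5 K/W
  R_brass = (1/2.75 − 1/2.77)/(4πk) = 0.002626/(4π·123) = 1.699×10^-6 K/W
R_polyurethane foam = ΣR − ΣR_known = 0.1347 − 2.171×10^-5 = 0.1347 K/W
(1/r₁−1/r₂)/(4πk) = 0.1347 ⇒ k = 0.04655/(4π·0.1347) = 0.0275 W/m·K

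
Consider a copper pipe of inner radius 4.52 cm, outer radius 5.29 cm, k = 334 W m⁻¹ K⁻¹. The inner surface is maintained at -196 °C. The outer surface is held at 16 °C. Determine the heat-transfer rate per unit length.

Q' = 2πk·ΔT/ln(r₂/r₁) = 2π × 334 × 212 / ln(0.0529/0.0452) = 2.83×10^6 W/m

Q' = 2830 kW/m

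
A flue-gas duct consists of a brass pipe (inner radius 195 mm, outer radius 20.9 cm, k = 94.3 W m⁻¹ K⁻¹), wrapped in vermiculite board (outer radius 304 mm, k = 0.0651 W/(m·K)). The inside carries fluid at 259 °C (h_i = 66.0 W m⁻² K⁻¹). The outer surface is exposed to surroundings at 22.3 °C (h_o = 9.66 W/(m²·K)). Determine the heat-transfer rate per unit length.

Treat each layer as a resistance in series:
  R'_conv,in = 1/(2πr h) = 1/(2π·0.195·66.0) = 0.01237 m·K/W
  R'_brass = ln(0.209/0.195)/(2πk) = 0.06933/(2π·94.3) = 1.170×10^-4 m·K/W
  R'_vermiculite board = ln(0.304/0.209)/(2πk) = 0.3747/(2π·0.0651) = 0.9160 m·K/W
  R'_conv,out = 1/(2πr h) = 1/(2π·0.304·9.66) = 0.05420 m·K/W
ΣR = 0.01237 + 1.170×10^-4 + 0.9160 + 0.05420 = 0.9827 m·K/W
Q' = ΔT/ΣR = (259 °C − 22.3 °C)/0.9827 = 241 W/m

Q' = 241 W/m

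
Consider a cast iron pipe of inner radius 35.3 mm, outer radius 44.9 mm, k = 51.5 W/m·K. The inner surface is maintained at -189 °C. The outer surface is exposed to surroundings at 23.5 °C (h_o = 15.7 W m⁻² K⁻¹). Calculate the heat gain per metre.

Treat each layer as a resistance in series:
  R'_cast iron = ln(0.0449/0.0353)/(2πk) = 0.2406/(2π·51.5) = 7.434×10^-4 m·K/W
  R'_conv,out = 1/(2πr h) = 1/(2π·0.0449·15.7) = 0.2258 m·K/W
ΣR = 7.434×10^-4 + 0.2258 = 0.2265 m·K/W
Q' = ΔT/ΣR = (-189 °C − 23.5 °C)/0.2265 = -938 W/m
(Negative Q' ⇒ heat flows inward; heat gain = 938 W/m.)

Q' = 938 W/m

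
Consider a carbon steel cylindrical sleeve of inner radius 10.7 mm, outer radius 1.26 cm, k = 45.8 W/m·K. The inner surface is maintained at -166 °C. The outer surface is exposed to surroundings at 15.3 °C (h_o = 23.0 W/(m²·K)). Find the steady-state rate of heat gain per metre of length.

Q' = 330 W/m

Treat each layer as a resistance in series:
  R'_carbon steel = ln(0.0126/0.0107)/(2πk) = 0.1635/(2π·45.8) = 5.680×10^-4 m·K/W
  R'_conv,out = 1/(2πr h) = 1/(2π·0.0126·23.0) = 0.5492 m·K/W
ΣR = 5.680×10^-4 + 0.5492 = 0.5498 m·K/W
Q' = ΔT/ΣR = (-166 °C − 15.3 °C)/0.5498 = -330 W/m
(Negative Q' ⇒ heat flows inward; heat gain = 330 W/m.)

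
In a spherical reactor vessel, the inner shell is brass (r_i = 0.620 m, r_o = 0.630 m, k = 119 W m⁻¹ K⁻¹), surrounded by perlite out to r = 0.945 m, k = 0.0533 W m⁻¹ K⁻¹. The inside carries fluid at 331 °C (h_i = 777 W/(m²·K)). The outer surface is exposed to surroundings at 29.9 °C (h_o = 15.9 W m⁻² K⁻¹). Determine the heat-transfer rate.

Treat each layer as a resistance in series:
  R_conv,in = 1/(4πr²h) = 1/(4π·0.620²·777) = 2.664×10^-4 K/W
  R_brass = (1/0.620 − 1/0.630)/(4πk) = 0.02560/(4π·119) = 1.712×10^-5 K/W
  R_perlite = (1/0.630 − 1/0.945)/(4πk) = 0.5291/(4π·0.0533) = 0.7900 K/W
  R_conv,out = 1/(4πr²h) = 1/(4π·0.945²·15.9) = 0.005604 K/W
ΣR = 2.664×10^-4 + 1.712×10^-5 + 0.7900 + 0.005604 = 0.7959 K/W
Q = ΔT/ΣR = (331 °C − 29.9 °C)/0.7959 = 378 W

Q = 378 W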